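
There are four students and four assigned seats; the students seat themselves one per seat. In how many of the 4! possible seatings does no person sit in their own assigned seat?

9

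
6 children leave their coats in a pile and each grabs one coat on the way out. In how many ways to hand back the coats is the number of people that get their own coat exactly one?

Choose which one of the 6 is fixed: C(6,1) = 6.
The other 5 form a derangement: !5 = 44.
Total: 6 × 44 = 264.

264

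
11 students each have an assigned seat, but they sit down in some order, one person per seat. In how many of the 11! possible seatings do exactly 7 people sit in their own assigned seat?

2970

Choose which 7 of the 11 are fixed: C(11,7) = 330.
The other 4 form a derangement: !4 = 9.
Total: 330 × 9 = 2970.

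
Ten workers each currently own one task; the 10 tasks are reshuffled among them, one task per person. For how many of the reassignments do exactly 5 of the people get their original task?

11088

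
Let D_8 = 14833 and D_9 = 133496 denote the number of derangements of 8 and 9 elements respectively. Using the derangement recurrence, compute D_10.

D_10 = (10-1)·(D_9 + D_8) = 9·(133496 + 14833) = 9·148329 = 1334961.

1334961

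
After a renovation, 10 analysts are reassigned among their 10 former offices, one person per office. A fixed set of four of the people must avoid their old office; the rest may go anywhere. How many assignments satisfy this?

2399760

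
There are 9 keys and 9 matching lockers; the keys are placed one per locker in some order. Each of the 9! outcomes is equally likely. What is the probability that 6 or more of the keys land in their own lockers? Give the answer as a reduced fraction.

Favorable outcomes: Σ_{i≥6} C(9,i)·!(9-i) = 84·2 + 36·1 + 9·0 + 1·1 = 205.
Total outcomes: 9! = 362880.
Probability = 205/362880 = 41/72576.

41/72576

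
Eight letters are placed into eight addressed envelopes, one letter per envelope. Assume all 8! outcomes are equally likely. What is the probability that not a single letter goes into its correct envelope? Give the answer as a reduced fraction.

2119/5760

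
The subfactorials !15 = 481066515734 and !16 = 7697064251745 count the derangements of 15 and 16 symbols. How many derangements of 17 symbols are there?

!17 = (17-1)·(!16 + !15) = 16·(7697064251745 + 481066515734) = 16·8178130767479 = 130850092279664.

130850092279664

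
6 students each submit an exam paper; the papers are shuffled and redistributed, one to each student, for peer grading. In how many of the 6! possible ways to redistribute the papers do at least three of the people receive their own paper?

# with exactly i fixed is C(6,i)·!(6-i); sum over i=3..6:
  i=3: C(6,3)·!3 = 20·2 = 40
  i=4: C(6,4)·!2 = 15·1 = 15
  i=5: C(6,5)·!1 = 6·0 = 0
  i=6: C(6,6)·!0 = 1·1 = 1
Total = 56.

56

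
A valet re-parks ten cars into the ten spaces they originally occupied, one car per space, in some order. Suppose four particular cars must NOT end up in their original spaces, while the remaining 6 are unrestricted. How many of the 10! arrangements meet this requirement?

Let A_j be the event that the j-th constrained one is fixed. By inclusion-exclusion over the 4 events:
Σ_{j=0}^{4} (-1)^j C(4,j)(10-j)!
= C(4,0)·10! - C(4,1)·9! + C(4,2)·8! - C(4,3)·7! + C(4,4)·6!
= 3628800 - 1451520 + 241920 - 20160 + 720
= 2399760

2399760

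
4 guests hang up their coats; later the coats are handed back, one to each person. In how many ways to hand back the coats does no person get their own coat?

Recurrence: !4 = 4·!3 + (-1)^4.
!4 = 4·2 + 1 = 9

9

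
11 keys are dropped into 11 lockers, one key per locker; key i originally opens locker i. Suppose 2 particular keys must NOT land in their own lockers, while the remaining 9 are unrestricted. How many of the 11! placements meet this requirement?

33022080

Let A_j be the event that the j-th constrained one is fixed. By inclusion-exclusion over the 2 events:
Σ_{j=0}^{2} (-1)^j C(2,j)(11-j)!
= C(2,0)·11! - C(2,1)·10! + C(2,2)·9!
= 39916800 - 7257600 + 362880
= 33022080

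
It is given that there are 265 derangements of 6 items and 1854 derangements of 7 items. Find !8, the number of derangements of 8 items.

14833

!8 = (8-1)·(!7 + !6) = 7·(1854 + 265) = 7·2119 = 14833.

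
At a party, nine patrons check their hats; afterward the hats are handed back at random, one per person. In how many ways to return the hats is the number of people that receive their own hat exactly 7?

36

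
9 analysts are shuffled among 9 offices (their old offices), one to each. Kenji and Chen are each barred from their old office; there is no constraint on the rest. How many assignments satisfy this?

287280

Inclusion-exclusion on the 2 forbidden self-matches:
Σ_{j=0}^{2} (-1)^j C(2,j)(9-j)!
= C(2,0)·9! - C(2,1)·8! + C(2,2)·7!
= 362880 - 80640 + 5040
= 287280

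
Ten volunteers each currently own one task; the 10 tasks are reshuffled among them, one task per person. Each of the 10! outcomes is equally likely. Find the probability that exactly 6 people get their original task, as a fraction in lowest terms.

Favorable outcomes: C(10,6)·!4 = 210·9 = 1890.
Total outcomes: 10! = 3628800.
Probability = 1890/3628800 = 1/1920.

1/1920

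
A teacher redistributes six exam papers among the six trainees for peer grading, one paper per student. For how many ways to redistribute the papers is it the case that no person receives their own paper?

265

The subfactorial !6 = [6!/e] (nearest integer).
6! = 720, and 720/e ≈ 264.87, so !6 = 265.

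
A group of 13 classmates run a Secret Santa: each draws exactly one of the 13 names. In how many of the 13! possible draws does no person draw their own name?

2290792932

The number of derangements of 13 is !13 = Σ_{k=0}^{13} (-1)^k·13!/k!
= 13! - 13!/1! + 13!/2! - 13!/3! + 13!/4! - 13!/5! + 13!/6! - 13!/7! + 13!/8! - 13!/9! + 13!/10! - 13!/11! + 13!/12! - 13!/13!
= 6227020800 - 6227020800 + 3113510400 - 1037836800 + 259459200 - 51891840 + 8648640 - 1235520 + 154440 - 17160 + 1716 - 156 + 13 - 1
= 2290792932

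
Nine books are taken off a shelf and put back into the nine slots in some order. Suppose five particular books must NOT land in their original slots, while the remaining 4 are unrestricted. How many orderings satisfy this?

205056

Inclusion-exclusion on the 5 forbidden self-matches:
Σ_{j=0}^{5} (-1)^j C(5,j)(9-j)!
= C(5,0)·9! - C(5,1)·8! + C(5,2)·7! - C(5,3)·6! + C(5,4)·5! - C(5,5)·4!
= 362880 - 201600 + 50400 - 7200 + 600 - 24
= 205056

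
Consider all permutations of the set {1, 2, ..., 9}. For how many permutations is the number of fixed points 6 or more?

205

Sum C(9,i)·!(9-i) for i = 6..9:
  i=6: C(9,6)·!3 = 84·2 = 168
  i=7: C(9,7)·!2 = 36·1 = 36
  i=8: C(9,8)·!1 = 9·0 = 0
  i=9: C(9,9)·!0 = 1·1 = 1
Total = 205.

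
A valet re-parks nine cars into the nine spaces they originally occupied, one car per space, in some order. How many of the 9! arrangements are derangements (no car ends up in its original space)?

133496

By inclusion-exclusion, !9 = Σ (-1)^k · 9!/k! for k=0..9
= 9! - 9!/1! + 9!/2! - 9!/3! + 9!/4! - 9!/5! + 9!/6! - 9!/7! + 9!/8! - 9!/9!
= 362880 - 362880 + 181440 - 60480 + 15120 - 3024 + 504 - 72 + 9 - 1
= 133496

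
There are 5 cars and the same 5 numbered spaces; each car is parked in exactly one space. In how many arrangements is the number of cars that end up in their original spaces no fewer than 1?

76

Sum C(5,i)·!(5-i) for i = 1..5:
  i=1: C(5,1)·!4 = 5·9 = 45
  i=2: C(5,2)·!3 = 10·2 = 20
  i=3: C(5,3)·!2 = 10·1 = 10
  i=4: C(5,4)·!1 = 5·0 = 0
  i=5: C(5,5)·!0 = 1·1 = 1
Total = 76.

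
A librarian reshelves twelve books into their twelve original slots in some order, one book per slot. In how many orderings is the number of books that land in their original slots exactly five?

1468368

Choose which 5 of the 12 are fixed: C(12,5) = 792.
The remaining 7 must be deranged: !7 = 1854.
Total: 792 × 1854 = 1468368.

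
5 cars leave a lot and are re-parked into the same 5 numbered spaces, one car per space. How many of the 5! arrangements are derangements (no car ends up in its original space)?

!5 = 5! · Σ_{k=0}^{5} (-1)^k/k!
= 5! - 5!/1! + 5!/2! - 5!/3! + 5!/4! - 5!/5!
= 120 - 120 + 60 - 20 + 5 - 1
= 44

44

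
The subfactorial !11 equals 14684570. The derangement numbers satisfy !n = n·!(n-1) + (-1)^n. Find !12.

176214841

!12 = 12·14684570 + 1 = 176214841.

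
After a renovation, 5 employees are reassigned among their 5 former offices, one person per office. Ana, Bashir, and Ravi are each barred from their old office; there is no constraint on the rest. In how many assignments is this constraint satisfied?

Inclusion-exclusion on the 3 forbidden self-matches:
Σ_{j=0}^{3} (-1)^j C(3,j)(5-j)!
= C(3,0)·5! - C(3,1)·4! + C(3,2)·3! - C(3,3)·2!
= 120 - 72 + 18 - 2
= 64

64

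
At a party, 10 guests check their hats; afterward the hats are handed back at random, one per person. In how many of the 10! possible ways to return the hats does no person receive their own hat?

Recurrence: !10 = 9·(!9 + !8).
!10 = 9·(133496 + 14833) = 9·148329 = 1334961

1334961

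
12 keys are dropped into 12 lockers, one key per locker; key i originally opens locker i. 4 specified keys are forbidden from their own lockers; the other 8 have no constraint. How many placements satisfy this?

339696000

Let A_j be the event that the j-th constrained one is fixed. By inclusion-exclusion over the 4 events:
Σ_{j=0}^{4} (-1)^j C(4,j)(12-j)!
= C(4,0)·12! - C(4,1)·11! + C(4,2)·10! - C(4,3)·9! + C(4,4)·8!
= 479001600 - 159667200 + 21772800 - 1451520 + 40320
= 339696000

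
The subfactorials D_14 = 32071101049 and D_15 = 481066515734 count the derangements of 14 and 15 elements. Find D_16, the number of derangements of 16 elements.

7697064251745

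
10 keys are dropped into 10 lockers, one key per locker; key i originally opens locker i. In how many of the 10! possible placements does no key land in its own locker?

The subfactorial !10 = [10!/e] (nearest integer).
10! = 3628800, and 3628800/e ≈ 1334960.92, so !10 = 1334961.

1334961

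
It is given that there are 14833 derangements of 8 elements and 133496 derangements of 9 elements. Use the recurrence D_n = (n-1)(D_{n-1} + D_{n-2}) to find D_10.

D_10 = (10-1)·(D_9 + D_8) = 9·(133496 + 14833) = 9·148329 = 1334961.

1334961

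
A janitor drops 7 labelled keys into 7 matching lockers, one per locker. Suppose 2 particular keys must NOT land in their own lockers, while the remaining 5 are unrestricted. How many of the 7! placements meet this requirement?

3720

Let A_j be the event that the j-th constrained one is fixed. By inclusion-exclusion over the 2 events:
Σ_{j=0}^{2} (-1)^j C(2,j)(7-j)!
= C(2,0)·7! - C(2,1)·6! + C(2,2)·5!
= 5040 - 1440 + 120
= 3720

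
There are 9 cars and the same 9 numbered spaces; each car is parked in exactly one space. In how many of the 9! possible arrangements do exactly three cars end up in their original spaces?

Choose which 3 of the 9 are fixed: C(9,3) = 84.
The remaining 6 must be deranged: !6 = 265.
Total: 84 × 265 = 22260.

22260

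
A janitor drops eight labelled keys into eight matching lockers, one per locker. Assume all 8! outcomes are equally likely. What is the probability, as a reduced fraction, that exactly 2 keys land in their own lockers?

53/288

Favorable outcomes: C(8,2)·!6 = 28·265 = 7420.
Total outcomes: 8! = 40320.
Probability = 7420/40320 = 53/288.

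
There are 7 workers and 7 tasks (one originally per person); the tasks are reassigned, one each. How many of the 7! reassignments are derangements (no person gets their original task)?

Recurrence: !7 = 7·!6 + (-1)^7.
!7 = 7·265 - 1 = 1854

1854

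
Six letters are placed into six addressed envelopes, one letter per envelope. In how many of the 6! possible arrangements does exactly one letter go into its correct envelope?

264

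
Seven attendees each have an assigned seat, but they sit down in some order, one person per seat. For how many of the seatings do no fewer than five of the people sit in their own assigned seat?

22

Sum C(7,i)·!(7-i) for i = 5..7:
  i=5: C(7,5)·!2 = 21·1 = 21
  i=6: C(7,6)·!1 = 7·0 = 0
  i=7: C(7,7)·!0 = 1·1 = 1
Total = 22.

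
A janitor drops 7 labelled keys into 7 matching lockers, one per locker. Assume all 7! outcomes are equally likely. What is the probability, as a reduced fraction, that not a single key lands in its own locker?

103/280

Favorable outcomes: !7 = 1854.
Total outcomes: 7! = 5040.
Probability = 1854/5040 = 103/280.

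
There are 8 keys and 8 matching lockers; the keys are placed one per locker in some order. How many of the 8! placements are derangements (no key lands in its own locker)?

14833

The number of derangements of 8 is !8 = Σ_{k=0}^{8} (-1)^k·8!/k!
= 8! - 8!/1! + 8!/2! - 8!/3! + 8!/4! - 8!/5! + 8!/6! - 8!/7! + 8!/8!
= 40320 - 40320 + 20160 - 6720 + 1680 - 336 + 56 - 8 + 1
= 14833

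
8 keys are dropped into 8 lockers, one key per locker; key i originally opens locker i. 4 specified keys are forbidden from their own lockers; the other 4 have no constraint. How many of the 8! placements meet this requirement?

24024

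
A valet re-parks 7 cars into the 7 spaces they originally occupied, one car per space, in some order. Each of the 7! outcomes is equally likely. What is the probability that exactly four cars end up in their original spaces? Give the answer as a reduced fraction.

1/72

Favorable outcomes: C(7,4)·!3 = 35·2 = 70.
Total outcomes: 7! = 5040.
Probability = 70/5040 = 1/72.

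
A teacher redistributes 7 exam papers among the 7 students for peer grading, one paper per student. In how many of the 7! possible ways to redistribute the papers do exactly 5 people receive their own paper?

21

Pick the 5 fixed positions: C(7,5) = 21 ways.
The remaining 2 must be deranged: !2 = 1.
Total: 21 × 1 = 21.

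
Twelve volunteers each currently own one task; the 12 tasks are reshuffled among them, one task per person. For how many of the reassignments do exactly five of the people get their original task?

Pick the 5 fixed positions: C(12,5) = 792 ways.
The remaining 7 must be deranged: !7 = 1854.
Total: 792 × 1854 = 1468368.

1468368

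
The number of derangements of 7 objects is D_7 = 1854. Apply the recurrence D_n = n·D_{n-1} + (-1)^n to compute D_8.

14833

D_8 = 8·1854 + 1 = 14833.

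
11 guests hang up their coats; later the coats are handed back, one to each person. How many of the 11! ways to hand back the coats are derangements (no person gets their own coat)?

14684570

The subfactorial !11 = [11!/e] (nearest integer).
11! = 39916800, and 39916800/e ≈ 14684570.08, so !11 = 14684570.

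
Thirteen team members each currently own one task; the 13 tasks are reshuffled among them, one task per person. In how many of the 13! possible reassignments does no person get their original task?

2290792932

The subfactorial !13 = [13!/e] (nearest integer).
13! = 6227020800, and 6227020800/e ≈ 2290792932.07, so !13 = 2290792932.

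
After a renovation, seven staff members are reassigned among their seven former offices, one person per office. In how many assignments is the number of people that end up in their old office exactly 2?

924

Choose which 2 of the 7 are fixed: C(7,2) = 21.
The remaining 5 must be deranged: !5 = 44.
Total: 21 × 44 = 924.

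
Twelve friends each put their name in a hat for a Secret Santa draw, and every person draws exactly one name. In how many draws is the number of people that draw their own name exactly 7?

34848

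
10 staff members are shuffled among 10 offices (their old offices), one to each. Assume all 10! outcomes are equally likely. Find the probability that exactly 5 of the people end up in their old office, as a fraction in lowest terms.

11/3600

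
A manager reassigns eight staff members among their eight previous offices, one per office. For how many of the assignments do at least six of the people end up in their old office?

29

Sum C(8,i)·!(8-i) for i = 6..8:
  i=6: C(8,6)·!2 = 28·1 = 28
  i=7: C(8,7)·!1 = 8·0 = 0
  i=8: C(8,8)·!0 = 1·1 = 1
Total = 29.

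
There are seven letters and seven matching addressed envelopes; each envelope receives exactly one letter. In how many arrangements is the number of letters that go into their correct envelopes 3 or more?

# with exactly i fixed is C(7,i)·!(7-i); sum over i=3..7:
  i=3: C(7,3)·!4 = 35·9 = 315
  i=4: C(7,4)·!3 = 35·2 = 70
  i=5: C(7,5)·!2 = 21·1 = 21
  i=6: C(7,6)·!1 = 7·0 = 0
  i=7: C(7,7)·!0 = 1·1 = 1
Total = 407.

407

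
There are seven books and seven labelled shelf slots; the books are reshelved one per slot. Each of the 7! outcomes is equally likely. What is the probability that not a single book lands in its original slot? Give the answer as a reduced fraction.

Favorable outcomes: !7 = 1854.
Total outcomes: 7! = 5040.
Probability = 1854/5040 = 103/280.

103/280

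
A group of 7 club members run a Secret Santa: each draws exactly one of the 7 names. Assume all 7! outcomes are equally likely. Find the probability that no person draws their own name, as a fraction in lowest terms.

103/280

Favorable outcomes: !7 = 1854.
Total outcomes: 7! = 5040.
Probability = 1854/5040 = 103/280.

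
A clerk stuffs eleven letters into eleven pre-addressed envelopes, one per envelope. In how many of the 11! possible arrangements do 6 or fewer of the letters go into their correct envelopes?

39913444

# with exactly i fixed is C(11,i)·!(11-i); sum over i=0..6:
  i=0: C(11,0)·!11 = 1·14684570 = 14684570
  i=1: C(11,1)·!10 = 11·1334961 = 14684571
  i=2: C(11,2)·!9 = 55·133496 = 7342280
  i=3: C(11,3)·!8 = 165·14833 = 2447445
  i=4: C(11,4)·!7 = 330·1854 = 611820
  i=5: C(11,5)·!6 = 462·265 = 122430
  i=6: C(11,6)·!5 = 462·44 = 20328
Total = 39913444.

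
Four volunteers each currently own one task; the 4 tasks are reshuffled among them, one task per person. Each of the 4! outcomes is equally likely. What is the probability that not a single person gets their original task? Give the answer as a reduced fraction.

Favorable outcomes: !4 = 9.
Total outcomes: 4! = 24.
Probability = 9/24 = 3/8.

3/8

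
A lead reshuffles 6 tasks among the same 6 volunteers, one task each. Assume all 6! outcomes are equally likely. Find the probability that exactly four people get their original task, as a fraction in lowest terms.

1/48

Favorable outcomes: C(6,4)·!2 = 15·1 = 15.
Total outcomes: 6! = 720.
Probability = 15/720 = 1/48.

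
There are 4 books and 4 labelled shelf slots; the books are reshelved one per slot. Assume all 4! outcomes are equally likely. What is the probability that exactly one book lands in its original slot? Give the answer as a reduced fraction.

1/3

Favorable outcomes: C(4,1)·!3 = 4·2 = 8.
Total outcomes: 4! = 24.
Probability = 8/24 = 1/3.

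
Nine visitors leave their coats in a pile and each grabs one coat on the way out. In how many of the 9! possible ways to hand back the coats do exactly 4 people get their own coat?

5544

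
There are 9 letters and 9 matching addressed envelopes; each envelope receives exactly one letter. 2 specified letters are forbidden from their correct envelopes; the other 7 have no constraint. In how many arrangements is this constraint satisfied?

Inclusion-exclusion on the 2 forbidden self-matches:
Σ_{j=0}^{2} (-1)^j C(2,j)(9-j)!
= C(2,0)·9! - C(2,1)·8! + C(2,2)·7!
= 362880 - 80640 + 5040
= 287280

287280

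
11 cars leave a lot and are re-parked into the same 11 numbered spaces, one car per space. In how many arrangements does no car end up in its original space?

14684570

!11 = 11! · Σ_{k=0}^{11} (-1)^k/k!
= 11! - 11!/1! + 11!/2! - 11!/3! + 11!/4! - 11!/5! + 11!/6! - 11!/7! + 11!/8! - 11!/9! + 11!/10! - 11!/11!
= 39916800 - 39916800 + 19958400 - 6652800 + 1663200 - 332640 + 55440 - 7920 + 990 - 110 + 11 - 1
= 14684570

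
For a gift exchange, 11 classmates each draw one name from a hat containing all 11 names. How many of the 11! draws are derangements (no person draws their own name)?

14684570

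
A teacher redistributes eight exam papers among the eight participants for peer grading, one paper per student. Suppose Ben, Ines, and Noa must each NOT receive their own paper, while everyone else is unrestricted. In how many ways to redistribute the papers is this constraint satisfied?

27240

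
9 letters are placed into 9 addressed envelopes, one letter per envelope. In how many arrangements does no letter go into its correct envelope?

133496

Recurrence: !9 = 9·!8 + (-1)^9.
!9 = 9·14833 - 1 = 133496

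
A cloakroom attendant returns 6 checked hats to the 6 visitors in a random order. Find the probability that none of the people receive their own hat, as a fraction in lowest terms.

Favorable outcomes: !6 = 265.
Total outcomes: 6! = 720.
Probability = 265/720 = 53/144.

53/144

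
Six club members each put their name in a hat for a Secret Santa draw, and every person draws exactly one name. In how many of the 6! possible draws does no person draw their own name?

The subfactorial !6 = [6!/e] (nearest integer).
6! = 720, and 720/e ≈ 264.87, so !6 = 265.

265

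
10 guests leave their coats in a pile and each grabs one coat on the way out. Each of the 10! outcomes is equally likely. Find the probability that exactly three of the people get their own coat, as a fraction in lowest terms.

103/1680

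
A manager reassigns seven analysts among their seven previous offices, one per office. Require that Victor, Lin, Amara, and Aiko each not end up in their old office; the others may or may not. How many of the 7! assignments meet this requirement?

2790

Inclusion-exclusion on the 4 forbidden self-matches:
Σ_{j=0}^{4} (-1)^j C(4,j)(7-j)!
= C(4,0)·7! - C(4,1)·6! + C(4,2)·5! - C(4,3)·4! + C(4,4)·3!
= 5040 - 2880 + 720 - 96 + 6
= 2790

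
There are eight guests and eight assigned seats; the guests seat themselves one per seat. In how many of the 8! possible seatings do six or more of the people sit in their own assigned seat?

29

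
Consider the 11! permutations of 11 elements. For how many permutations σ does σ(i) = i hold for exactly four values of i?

611820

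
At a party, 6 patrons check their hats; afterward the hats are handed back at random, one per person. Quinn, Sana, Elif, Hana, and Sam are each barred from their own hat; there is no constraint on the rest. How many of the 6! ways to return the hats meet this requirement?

309

Let A_j be the event that the j-th constrained one is fixed. By inclusion-exclusion over the 5 events:
Σ_{j=0}^{5} (-1)^j C(5,j)(6-j)!
= C(5,0)·6! - C(5,1)·5! + C(5,2)·4! - C(5,3)·3! + C(5,4)·2! - C(5,5)·1!
= 720 - 600 + 240 - 60 + 10 - 1
= 309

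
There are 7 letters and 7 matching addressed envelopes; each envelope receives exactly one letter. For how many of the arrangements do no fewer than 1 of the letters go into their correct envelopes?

Sum C(7,i)·!(7-i) for i = 1..7:
  i=1: C(7,1)·!6 = 7·265 = 1855
  i=2: C(7,2)·!5 = 21·44 = 924
  i=3: C(7,3)·!4 = 35·9 = 315
  i=4: C(7,4)·!3 = 35·2 = 70
  i=5: C(7,5)·!2 = 21·1 = 21
  i=6: C(7,6)·!1 = 7·0 = 0
  i=7: C(7,7)·!0 = 1·1 = 1
Total = 3186.

3186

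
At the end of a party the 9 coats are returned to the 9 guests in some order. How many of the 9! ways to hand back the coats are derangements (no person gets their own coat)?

133496

The number of derangements of 9 is !9 = Σ_{k=0}^{9} (-1)^k·9!/k!
= 9! - 9!/1! + 9!/2! - 9!/3! + 9!/4! - 9!/5! + 9!/6! - 9!/7! + 9!/8! - 9!/9!
= 362880 - 362880 + 181440 - 60480 + 15120 - 3024 + 504 - 72 + 9 - 1
= 133496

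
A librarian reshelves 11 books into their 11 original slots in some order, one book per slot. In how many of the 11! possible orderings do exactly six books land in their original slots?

Pick the 6 fixed positions: C(11,6) = 462 ways.
The other 5 form a derangement: !5 = 44.
Total: 462 × 44 = 20328.

20328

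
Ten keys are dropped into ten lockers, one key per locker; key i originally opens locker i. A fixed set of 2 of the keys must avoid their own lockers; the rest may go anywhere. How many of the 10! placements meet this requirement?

2943360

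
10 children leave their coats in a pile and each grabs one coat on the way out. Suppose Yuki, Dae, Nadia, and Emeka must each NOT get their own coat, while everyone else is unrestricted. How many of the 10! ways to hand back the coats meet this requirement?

Inclusion-exclusion on the 4 forbidden self-matches:
Σ_{j=0}^{4} (-1)^j C(4,j)(10-j)!
= C(4,0)·10! - C(4,1)·9! + C(4,2)·8! - C(4,3)·7! + C(4,4)·6!
= 3628800 - 1451520 + 241920 - 20160 + 720
= 2399760

2399760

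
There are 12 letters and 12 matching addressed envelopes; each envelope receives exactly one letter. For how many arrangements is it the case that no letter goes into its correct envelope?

176214841

The number of derangements of 12 is !12 = Σ_{k=0}^{12} (-1)^k·12!/k!
= 12! - 12!/1! + 12!/2! - 12!/3! + 12!/4! - 12!/5! + 12!/6! - 12!/7! + 12!/8! - 12!/9! + 12!/10! - 12!/11! + 12!/12!
= 479001600 - 479001600 + 239500800 - 79833600 + 19958400 - 3991680 + 665280 - 95040 + 11880 - 1320 + 132 - 12 + 1
= 176214841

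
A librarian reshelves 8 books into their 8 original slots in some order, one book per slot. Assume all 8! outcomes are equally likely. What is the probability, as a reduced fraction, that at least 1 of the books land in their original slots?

Favorable outcomes: Σ_{i≥1} C(8,i)·!(8-i) = 8·1854 + 28·265 + 56·44 + 70·9 + 56·2 + 28·1 + 8·0 + 1·1 = 25487.
Total outcomes: 8! = 40320.
Probability = 25487/40320 = 3641/5760.

3641/5760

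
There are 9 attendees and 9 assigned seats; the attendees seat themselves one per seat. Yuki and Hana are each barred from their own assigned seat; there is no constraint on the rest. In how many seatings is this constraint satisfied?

287280

Inclusion-exclusion on the 2 forbidden self-matches:
Σ_{j=0}^{2} (-1)^j C(2,j)(9-j)!
= C(2,0)·9! - C(2,1)·8! + C(2,2)·7!
= 362880 - 80640 + 5040
= 287280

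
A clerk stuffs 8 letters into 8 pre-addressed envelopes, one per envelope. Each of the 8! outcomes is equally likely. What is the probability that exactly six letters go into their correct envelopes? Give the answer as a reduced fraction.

Favorable outcomes: C(8,6)·!2 = 28·1 = 28.
Total outcomes: 8! = 40320.
Probability = 28/40320 = 1/1440.

1/1440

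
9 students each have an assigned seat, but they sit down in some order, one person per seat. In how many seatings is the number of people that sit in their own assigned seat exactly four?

Pick the 4 fixed positions: C(9,4) = 126 ways.
The remaining 5 must be deranged: !5 = 44.
Total: 126 × 44 = 5544.

5544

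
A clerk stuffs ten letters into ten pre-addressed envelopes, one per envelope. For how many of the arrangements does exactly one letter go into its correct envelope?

Pick the single fixed position: C(10,1) = 10 ways.
The remaining 9 must be deranged: !9 = 133496.
Total: 10 × 133496 = 1334960.

1334960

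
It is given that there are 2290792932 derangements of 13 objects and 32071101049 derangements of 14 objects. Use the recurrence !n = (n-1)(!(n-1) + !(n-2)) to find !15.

!15 = (15-1)·(!14 + !13) = 14·(32071101049 + 2290792932) = 14·34361893981 = 481066515734.

481066515734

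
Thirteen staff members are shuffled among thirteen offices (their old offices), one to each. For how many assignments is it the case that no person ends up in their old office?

By inclusion-exclusion, !13 = Σ (-1)^k · 13!/k! for k=0..13
= 13! - 13!/1! + 13!/2! - 13!/3! + 13!/4! - 13!/5! + 13!/6! - 13!/7! + 13!/8! - 13!/9! + 13!/10! - 13!/11! + 13!/12! - 13!/13!
= 6227020800 - 6227020800 + 3113510400 - 1037836800 + 259459200 - 51891840 + 8648640 - 1235520 + 154440 - 17160 + 1716 - 156 + 13 - 1
= 2290792932

2290792932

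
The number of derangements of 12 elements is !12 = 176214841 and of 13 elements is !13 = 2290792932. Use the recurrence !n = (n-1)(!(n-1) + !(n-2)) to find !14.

32071101049

!14 = (14-1)·(!13 + !12) = 13·(2290792932 + 176214841) = 13·2467007773 = 32071101049.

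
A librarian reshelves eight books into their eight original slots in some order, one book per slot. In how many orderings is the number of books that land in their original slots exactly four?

Pick the 4 fixed positions: C(8,4) = 70 ways.
The other 4 form a derangement: !4 = 9.
Total: 70 × 9 = 630.

630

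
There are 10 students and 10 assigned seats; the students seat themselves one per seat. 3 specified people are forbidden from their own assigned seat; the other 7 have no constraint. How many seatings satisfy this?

Let A_j be the event that the j-th constrained one is fixed. By inclusion-exclusion over the 3 events:
Σ_{j=0}^{3} (-1)^j C(3,j)(10-j)!
= C(3,0)·10! - C(3,1)·9! + C(3,2)·8! - C(3,3)·7!
= 3628800 - 1088640 + 120960 - 5040
= 2656080

2656080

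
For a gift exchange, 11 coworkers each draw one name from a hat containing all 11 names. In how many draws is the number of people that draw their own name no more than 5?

39893116

Sum C(11,i)·!(11-i) for i = 0..5:
  i=0: C(11,0)·!11 = 1·14684570 = 14684570
  i=1: C(11,1)·!10 = 11·1334961 = 14684571
  i=2: C(11,2)·!9 = 55·133496 = 7342280
  i=3: C(11,3)·!8 = 165·14833 = 2447445
  i=4: C(11,4)·!7 = 330·1854 = 611820
  i=5: C(11,5)·!6 = 462·265 = 122430
Total = 39893116.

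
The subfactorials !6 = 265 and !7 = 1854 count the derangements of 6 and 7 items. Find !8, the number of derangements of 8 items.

14833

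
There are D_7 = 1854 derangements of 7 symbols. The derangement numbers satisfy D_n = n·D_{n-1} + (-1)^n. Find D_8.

14833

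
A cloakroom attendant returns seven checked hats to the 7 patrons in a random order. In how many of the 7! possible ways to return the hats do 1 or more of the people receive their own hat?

3186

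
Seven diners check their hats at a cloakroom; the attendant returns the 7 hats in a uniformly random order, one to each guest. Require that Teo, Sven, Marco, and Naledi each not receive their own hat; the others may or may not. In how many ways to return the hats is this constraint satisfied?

Inclusion-exclusion on the 4 forbidden self-matches:
Σ_{j=0}^{4} (-1)^j C(4,j)(7-j)!
= C(4,0)·7! - C(4,1)·6! + C(4,2)·5! - C(4,3)·4! + C(4,4)·3!
= 5040 - 2880 + 720 - 96 + 6
= 2790

2790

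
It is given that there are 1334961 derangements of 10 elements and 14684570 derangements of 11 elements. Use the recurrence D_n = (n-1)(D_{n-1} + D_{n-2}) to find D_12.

176214841

D_12 = (12-1)·(D_11 + D_10) = 11·(14684570 + 1334961) = 11·16019531 = 176214841.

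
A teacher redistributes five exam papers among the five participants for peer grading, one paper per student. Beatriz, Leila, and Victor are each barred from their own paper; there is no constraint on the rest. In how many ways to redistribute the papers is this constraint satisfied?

64

Let A_j be the event that the j-th constrained one is fixed. By inclusion-exclusion over the 3 events:
Σ_{j=0}^{3} (-1)^j C(3,j)(5-j)!
= C(3,0)·5! - C(3,1)·4! + C(3,2)·3! - C(3,3)·2!
= 120 - 72 + 18 - 2
= 64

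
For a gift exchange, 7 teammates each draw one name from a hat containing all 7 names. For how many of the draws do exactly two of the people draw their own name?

924

Pick the 2 fixed positions: C(7,2) = 21 ways.
The remaining 5 must be deranged: !5 = 44.
Total: 21 × 44 = 924.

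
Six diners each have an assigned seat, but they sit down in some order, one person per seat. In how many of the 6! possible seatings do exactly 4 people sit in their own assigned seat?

Pick the 4 fixed positions: C(6,4) = 15 ways.
The other 2 form a derangement: !2 = 1.
Total: 15 × 1 = 15.

15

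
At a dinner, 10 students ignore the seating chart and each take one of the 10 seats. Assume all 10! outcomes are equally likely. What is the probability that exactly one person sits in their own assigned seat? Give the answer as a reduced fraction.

Favorable outcomes: C(10,1)·!9 = 10·133496 = 1334960.
Total outcomes: 10! = 3628800.
Probability = 1334960/3628800 = 16687/45360.

16687/45360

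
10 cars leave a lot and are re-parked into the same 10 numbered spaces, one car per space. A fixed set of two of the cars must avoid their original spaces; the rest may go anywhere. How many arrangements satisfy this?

Let A_j be the event that the j-th constrained one is fixed. By inclusion-exclusion over the 2 events:
Σ_{j=0}^{2} (-1)^j C(2,j)(10-j)!
= C(2,0)·10! - C(2,1)·9! + C(2,2)·8!
= 3628800 - 725760 + 40320
= 2943360

2943360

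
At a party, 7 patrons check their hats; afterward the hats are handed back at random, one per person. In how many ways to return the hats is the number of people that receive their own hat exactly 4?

70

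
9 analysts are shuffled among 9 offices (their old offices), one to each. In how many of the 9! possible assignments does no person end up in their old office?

Recurrence: !9 = 9·!8 + (-1)^9.
!9 = 9·14833 - 1 = 133496

133496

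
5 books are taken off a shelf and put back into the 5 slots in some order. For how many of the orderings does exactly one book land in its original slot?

Pick the single fixed position: C(5,1) = 5 ways.
The other 4 form a derangement: !4 = 9.
Total: 5 × 9 = 45.

45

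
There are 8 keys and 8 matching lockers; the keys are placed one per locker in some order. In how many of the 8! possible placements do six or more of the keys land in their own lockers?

Sum C(8,i)·!(8-i) for i = 6..8:
  i=6: C(8,6)·!2 = 28·1 = 28
  i=7: C(8,7)·!1 = 8·0 = 0
  i=8: C(8,8)·!0 = 1·1 = 1
Total = 29.

29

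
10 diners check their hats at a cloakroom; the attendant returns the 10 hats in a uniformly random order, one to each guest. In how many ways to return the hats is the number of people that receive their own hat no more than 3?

3559886

# with exactly i fixed is C(10,i)·!(10-i); sum over i=0..3:
  i=0: C(10,0)·!10 = 1·1334961 = 1334961
  i=1: C(10,1)·!9 = 10·133496 = 1334960
  i=2: C(10,2)·!8 = 45·14833 = 667485
  i=3: C(10,3)·!7 = 120·1854 = 222480
Total = 3559886.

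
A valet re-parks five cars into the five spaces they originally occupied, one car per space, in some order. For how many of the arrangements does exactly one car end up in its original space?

45

Pick the single fixed position: C(5,1) = 5 ways.
The remaining 4 must be deranged: !4 = 9.
Total: 5 × 9 = 45.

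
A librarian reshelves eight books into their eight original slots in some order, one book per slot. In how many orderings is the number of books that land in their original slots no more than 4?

40179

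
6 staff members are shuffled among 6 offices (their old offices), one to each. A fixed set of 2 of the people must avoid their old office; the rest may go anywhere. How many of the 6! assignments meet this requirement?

504

Let A_j be the event that the j-th constrained one is fixed. By inclusion-exclusion over the 2 events:
Σ_{j=0}^{2} (-1)^j C(2,j)(6-j)!
= C(2,0)·6! - C(2,1)·5! + C(2,2)·4!
= 720 - 240 + 24
= 504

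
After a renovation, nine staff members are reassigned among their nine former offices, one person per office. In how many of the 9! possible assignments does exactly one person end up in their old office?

133497

Choose which one of the 9 is fixed: C(9,1) = 9.
The other 8 form a derangement: !8 = 14833.
Total: 9 × 14833 = 133497.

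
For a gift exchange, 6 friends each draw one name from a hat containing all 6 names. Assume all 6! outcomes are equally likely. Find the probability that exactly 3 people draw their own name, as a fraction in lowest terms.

Favorable outcomes: C(6,3)·!3 = 20·2 = 40.
Total outcomes: 6! = 720.
Probability = 40/720 = 1/18.

1/18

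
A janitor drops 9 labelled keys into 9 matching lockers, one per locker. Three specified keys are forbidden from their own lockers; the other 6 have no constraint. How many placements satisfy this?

Let A_j be the event that the j-th constrained one is fixed. By inclusion-exclusion over the 3 events:
Σ_{j=0}^{3} (-1)^j C(3,j)(9-j)!
= C(3,0)·9! - C(3,1)·8! + C(3,2)·7! - C(3,3)·6!
= 362880 - 120960 + 15120 - 720
= 256320

256320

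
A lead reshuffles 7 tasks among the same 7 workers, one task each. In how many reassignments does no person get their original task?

By inclusion-exclusion, !7 = Σ (-1)^k · 7!/k! for k=0..7
= 7! - 7!/1! + 7!/2! - 7!/3! + 7!/4! - 7!/5! + 7!/6! - 7!/7!
= 5040 - 5040 + 2520 - 840 + 210 - 42 + 7 - 1
= 1854

1854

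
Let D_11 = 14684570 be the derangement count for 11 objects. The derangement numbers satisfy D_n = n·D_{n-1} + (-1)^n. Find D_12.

176214841

D_12 = 12·14684570 + 1 = 176214841.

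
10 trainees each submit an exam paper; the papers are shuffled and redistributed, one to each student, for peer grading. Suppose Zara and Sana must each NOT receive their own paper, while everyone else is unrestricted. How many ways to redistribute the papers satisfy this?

Let A_j be the event that the j-th constrained one is fixed. By inclusion-exclusion over the 2 events:
Σ_{j=0}^{2} (-1)^j C(2,j)(10-j)!
= C(2,0)·10! - C(2,1)·9! + C(2,2)·8!
= 3628800 - 725760 + 40320
= 2943360

2943360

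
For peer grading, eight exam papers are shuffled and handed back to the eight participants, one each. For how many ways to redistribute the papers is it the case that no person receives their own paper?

14833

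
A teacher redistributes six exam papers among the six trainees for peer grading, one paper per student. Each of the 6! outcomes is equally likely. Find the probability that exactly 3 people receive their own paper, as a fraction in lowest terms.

1/18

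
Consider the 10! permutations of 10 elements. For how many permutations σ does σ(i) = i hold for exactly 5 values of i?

11088

Pick the 5 fixed positions: C(10,5) = 252 ways.
The remaining 5 must be deranged: !5 = 44.
Total: 252 × 44 = 11088.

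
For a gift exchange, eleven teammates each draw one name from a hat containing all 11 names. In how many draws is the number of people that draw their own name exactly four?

Choose which 4 of the 11 are fixed: C(11,4) = 330.
The other 7 form a derangement: !7 = 1854.
Total: 330 × 1854 = 611820.

611820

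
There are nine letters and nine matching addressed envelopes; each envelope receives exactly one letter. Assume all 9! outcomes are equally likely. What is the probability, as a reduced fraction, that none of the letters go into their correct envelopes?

Favorable outcomes: !9 = 133496.
Total outcomes: 9! = 362880.
Probability = 133496/362880 = 16687/45360.

16687/45360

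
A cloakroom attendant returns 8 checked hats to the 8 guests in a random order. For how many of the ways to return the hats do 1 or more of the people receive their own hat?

25487

# with exactly i fixed is C(8,i)·!(8-i); sum over i=1..8:
  i=1: C(8,1)·!7 = 8·1854 = 14832
  i=2: C(8,2)·!6 = 28·265 = 7420
  i=3: C(8,3)·!5 = 56·44 = 2464
  i=4: C(8,4)·!4 = 70·9 = 630
  i=5: C(8,5)·!3 = 56·2 = 112
  i=6: C(8,6)·!2 = 28·1 = 28
  i=7: C(8,7)·!1 = 8·0 = 0
  i=8: C(8,8)·!0 = 1·1 = 1
Total = 25487.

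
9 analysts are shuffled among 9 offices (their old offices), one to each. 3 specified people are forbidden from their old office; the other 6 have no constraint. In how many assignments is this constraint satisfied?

256320

Let A_j be the event that the j-th constrained one is fixed. By inclusion-exclusion over the 3 events:
Σ_{j=0}^{3} (-1)^j C(3,j)(9-j)!
= C(3,0)·9! - C(3,1)·8! + C(3,2)·7! - C(3,3)·6!
= 362880 - 120960 + 15120 - 720
= 256320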